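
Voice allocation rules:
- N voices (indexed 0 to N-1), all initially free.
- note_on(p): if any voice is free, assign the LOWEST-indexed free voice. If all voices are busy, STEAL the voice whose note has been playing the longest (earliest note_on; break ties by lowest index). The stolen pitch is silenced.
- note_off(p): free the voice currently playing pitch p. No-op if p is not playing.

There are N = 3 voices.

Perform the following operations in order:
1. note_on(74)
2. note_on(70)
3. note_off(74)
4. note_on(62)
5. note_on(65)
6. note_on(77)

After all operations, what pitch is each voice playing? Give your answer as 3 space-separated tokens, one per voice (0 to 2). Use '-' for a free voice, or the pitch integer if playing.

Op 1: note_on(74): voice 0 is free -> assigned | voices=[74 - -]
Op 2: note_on(70): voice 1 is free -> assigned | voices=[74 70 -]
Op 3: note_off(74): free voice 0 | voices=[- 70 -]
Op 4: note_on(62): voice 0 is free -> assigned | voices=[62 70 -]
Op 5: note_on(65): voice 2 is free -> assigned | voices=[62 70 65]
Op 6: note_on(77): all voices busy, STEAL voice 1 (pitch 70, oldest) -> assign | voices=[62 77 65]

Answer: 62 77 65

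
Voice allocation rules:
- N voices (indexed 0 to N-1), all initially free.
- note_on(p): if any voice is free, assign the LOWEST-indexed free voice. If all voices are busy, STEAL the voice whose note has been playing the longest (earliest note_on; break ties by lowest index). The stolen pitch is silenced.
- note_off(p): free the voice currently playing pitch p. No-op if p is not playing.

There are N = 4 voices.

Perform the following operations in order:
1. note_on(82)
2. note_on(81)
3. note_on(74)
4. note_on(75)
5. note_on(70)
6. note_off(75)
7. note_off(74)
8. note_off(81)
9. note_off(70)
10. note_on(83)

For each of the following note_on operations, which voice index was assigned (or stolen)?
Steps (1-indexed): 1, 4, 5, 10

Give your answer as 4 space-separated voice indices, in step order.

Op 1: note_on(82): voice 0 is free -> assigned | voices=[82 - - -]
Op 2: note_on(81): voice 1 is free -> assigned | voices=[82 81 - -]
Op 3: note_on(74): voice 2 is free -> assigned | voices=[82 81 74 -]
Op 4: note_on(75): voice 3 is free -> assigned | voices=[82 81 74 75]
Op 5: note_on(70): all voices busy, STEAL voice 0 (pitch 82, oldest) -> assign | voices=[70 81 74 75]
Op 6: note_off(75): free voice 3 | voices=[70 81 74 -]
Op 7: note_off(74): free voice 2 | voices=[70 81 - -]
Op 8: note_off(81): free voice 1 | voices=[70 - - -]
Op 9: note_off(70): free voice 0 | voices=[- - - -]
Op 10: note_on(83): voice 0 is free -> assigned | voices=[83 - - -]

Answer: 0 3 0 0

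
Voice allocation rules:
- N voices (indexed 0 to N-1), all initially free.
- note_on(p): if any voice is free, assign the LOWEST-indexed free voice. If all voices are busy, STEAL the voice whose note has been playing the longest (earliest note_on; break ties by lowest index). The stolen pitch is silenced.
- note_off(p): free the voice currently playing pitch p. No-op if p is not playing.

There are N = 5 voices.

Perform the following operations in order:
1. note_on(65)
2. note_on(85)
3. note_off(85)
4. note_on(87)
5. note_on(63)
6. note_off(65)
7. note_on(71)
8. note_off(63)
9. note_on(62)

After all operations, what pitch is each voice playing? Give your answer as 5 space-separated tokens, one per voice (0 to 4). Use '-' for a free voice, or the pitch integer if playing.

Answer: 71 87 62 - -

Derivation:
Op 1: note_on(65): voice 0 is free -> assigned | voices=[65 - - - -]
Op 2: note_on(85): voice 1 is free -> assigned | voices=[65 85 - - -]
Op 3: note_off(85): free voice 1 | voices=[65 - - - -]
Op 4: note_on(87): voice 1 is free -> assigned | voices=[65 87 - - -]
Op 5: note_on(63): voice 2 is free -> assigned | voices=[65 87 63 - -]
Op 6: note_off(65): free voice 0 | voices=[- 87 63 - -]
Op 7: note_on(71): voice 0 is free -> assigned | voices=[71 87 63 - -]
Op 8: note_off(63): free voice 2 | voices=[71 87 - - -]
Op 9: note_on(62): voice 2 is free -> assigned | voices=[71 87 62 - -]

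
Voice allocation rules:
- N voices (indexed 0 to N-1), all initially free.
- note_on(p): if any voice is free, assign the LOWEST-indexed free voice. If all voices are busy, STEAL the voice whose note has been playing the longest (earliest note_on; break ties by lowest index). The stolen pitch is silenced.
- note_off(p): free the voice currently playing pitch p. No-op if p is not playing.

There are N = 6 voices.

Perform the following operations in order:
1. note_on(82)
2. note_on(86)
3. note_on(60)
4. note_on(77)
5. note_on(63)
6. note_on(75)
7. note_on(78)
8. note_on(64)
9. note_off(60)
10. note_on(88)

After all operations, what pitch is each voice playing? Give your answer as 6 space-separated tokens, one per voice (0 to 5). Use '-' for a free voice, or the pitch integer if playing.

Op 1: note_on(82): voice 0 is free -> assigned | voices=[82 - - - - -]
Op 2: note_on(86): voice 1 is free -> assigned | voices=[82 86 - - - -]
Op 3: note_on(60): voice 2 is free -> assigned | voices=[82 86 60 - - -]
Op 4: note_on(77): voice 3 is free -> assigned | voices=[82 86 60 77 - -]
Op 5: note_on(63): voice 4 is free -> assigned | voices=[82 86 60 77 63 -]
Op 6: note_on(75): voice 5 is free -> assigned | voices=[82 86 60 77 63 75]
Op 7: note_on(78): all voices busy, STEAL voice 0 (pitch 82, oldest) -> assign | voices=[78 86 60 77 63 75]
Op 8: note_on(64): all voices busy, STEAL voice 1 (pitch 86, oldest) -> assign | voices=[78 64 60 77 63 75]
Op 9: note_off(60): free voice 2 | voices=[78 64 - 77 63 75]
Op 10: note_on(88): voice 2 is free -> assigned | voices=[78 64 88 77 63 75]

Answer: 78 64 88 77 63 75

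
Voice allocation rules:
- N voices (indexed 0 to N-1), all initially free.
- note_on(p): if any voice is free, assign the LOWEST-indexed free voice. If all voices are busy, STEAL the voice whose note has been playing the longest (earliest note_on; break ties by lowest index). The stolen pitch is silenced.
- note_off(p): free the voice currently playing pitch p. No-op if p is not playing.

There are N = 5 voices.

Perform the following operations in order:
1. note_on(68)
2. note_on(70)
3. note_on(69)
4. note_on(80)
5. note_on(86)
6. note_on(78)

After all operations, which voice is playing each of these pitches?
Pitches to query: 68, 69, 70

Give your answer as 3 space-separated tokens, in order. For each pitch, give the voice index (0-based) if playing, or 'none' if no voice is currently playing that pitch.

Answer: none 2 1

Derivation:
Op 1: note_on(68): voice 0 is free -> assigned | voices=[68 - - - -]
Op 2: note_on(70): voice 1 is free -> assigned | voices=[68 70 - - -]
Op 3: note_on(69): voice 2 is free -> assigned | voices=[68 70 69 - -]
Op 4: note_on(80): voice 3 is free -> assigned | voices=[68 70 69 80 -]
Op 5: note_on(86): voice 4 is free -> assigned | voices=[68 70 69 80 86]
Op 6: note_on(78): all voices busy, STEAL voice 0 (pitch 68, oldest) -> assign | voices=[78 70 69 80 86]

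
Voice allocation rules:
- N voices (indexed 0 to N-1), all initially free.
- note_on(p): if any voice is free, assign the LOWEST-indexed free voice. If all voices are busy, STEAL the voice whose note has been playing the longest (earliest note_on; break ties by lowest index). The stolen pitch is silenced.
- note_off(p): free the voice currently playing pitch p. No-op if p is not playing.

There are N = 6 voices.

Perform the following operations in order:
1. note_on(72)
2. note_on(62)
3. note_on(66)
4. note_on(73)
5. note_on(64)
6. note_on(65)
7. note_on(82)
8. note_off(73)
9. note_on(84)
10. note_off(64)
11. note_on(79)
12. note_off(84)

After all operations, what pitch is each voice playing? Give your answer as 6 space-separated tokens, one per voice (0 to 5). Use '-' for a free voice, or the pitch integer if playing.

Op 1: note_on(72): voice 0 is free -> assigned | voices=[72 - - - - -]
Op 2: note_on(62): voice 1 is free -> assigned | voices=[72 62 - - - -]
Op 3: note_on(66): voice 2 is free -> assigned | voices=[72 62 66 - - -]
Op 4: note_on(73): voice 3 is free -> assigned | voices=[72 62 66 73 - -]
Op 5: note_on(64): voice 4 is free -> assigned | voices=[72 62 66 73 64 -]
Op 6: note_on(65): voice 5 is free -> assigned | voices=[72 62 66 73 64 65]
Op 7: note_on(82): all voices busy, STEAL voice 0 (pitch 72, oldest) -> assign | voices=[82 62 66 73 64 65]
Op 8: note_off(73): free voice 3 | voices=[82 62 66 - 64 65]
Op 9: note_on(84): voice 3 is free -> assigned | voices=[82 62 66 84 64 65]
Op 10: note_off(64): free voice 4 | voices=[82 62 66 84 - 65]
Op 11: note_on(79): voice 4 is free -> assigned | voices=[82 62 66 84 79 65]
Op 12: note_off(84): free voice 3 | voices=[82 62 66 - 79 65]

Answer: 82 62 66 - 79 65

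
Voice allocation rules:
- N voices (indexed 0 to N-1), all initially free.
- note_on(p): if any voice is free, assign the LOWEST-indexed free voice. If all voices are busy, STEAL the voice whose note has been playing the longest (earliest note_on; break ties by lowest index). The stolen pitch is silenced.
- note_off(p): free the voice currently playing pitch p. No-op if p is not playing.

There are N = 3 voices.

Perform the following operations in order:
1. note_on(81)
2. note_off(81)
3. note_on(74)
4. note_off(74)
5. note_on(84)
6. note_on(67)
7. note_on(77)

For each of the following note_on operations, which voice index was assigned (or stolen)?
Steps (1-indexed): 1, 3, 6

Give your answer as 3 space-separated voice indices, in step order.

Answer: 0 0 1

Derivation:
Op 1: note_on(81): voice 0 is free -> assigned | voices=[81 - -]
Op 2: note_off(81): free voice 0 | voices=[- - -]
Op 3: note_on(74): voice 0 is free -> assigned | voices=[74 - -]
Op 4: note_off(74): free voice 0 | voices=[- - -]
Op 5: note_on(84): voice 0 is free -> assigned | voices=[84 - -]
Op 6: note_on(67): voice 1 is free -> assigned | voices=[84 67 -]
Op 7: note_on(77): voice 2 is free -> assigned | voices=[84 67 77]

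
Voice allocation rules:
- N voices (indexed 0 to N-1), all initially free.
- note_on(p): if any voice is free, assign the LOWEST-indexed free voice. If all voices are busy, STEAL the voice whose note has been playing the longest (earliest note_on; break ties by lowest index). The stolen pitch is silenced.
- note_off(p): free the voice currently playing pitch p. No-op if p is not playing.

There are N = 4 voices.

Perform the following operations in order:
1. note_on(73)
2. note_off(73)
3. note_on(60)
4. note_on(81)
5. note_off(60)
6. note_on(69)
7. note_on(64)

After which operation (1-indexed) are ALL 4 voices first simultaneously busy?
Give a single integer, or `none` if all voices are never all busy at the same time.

Op 1: note_on(73): voice 0 is free -> assigned | voices=[73 - - -]
Op 2: note_off(73): free voice 0 | voices=[- - - -]
Op 3: note_on(60): voice 0 is free -> assigned | voices=[60 - - -]
Op 4: note_on(81): voice 1 is free -> assigned | voices=[60 81 - -]
Op 5: note_off(60): free voice 0 | voices=[- 81 - -]
Op 6: note_on(69): voice 0 is free -> assigned | voices=[69 81 - -]
Op 7: note_on(64): voice 2 is free -> assigned | voices=[69 81 64 -]

Answer: none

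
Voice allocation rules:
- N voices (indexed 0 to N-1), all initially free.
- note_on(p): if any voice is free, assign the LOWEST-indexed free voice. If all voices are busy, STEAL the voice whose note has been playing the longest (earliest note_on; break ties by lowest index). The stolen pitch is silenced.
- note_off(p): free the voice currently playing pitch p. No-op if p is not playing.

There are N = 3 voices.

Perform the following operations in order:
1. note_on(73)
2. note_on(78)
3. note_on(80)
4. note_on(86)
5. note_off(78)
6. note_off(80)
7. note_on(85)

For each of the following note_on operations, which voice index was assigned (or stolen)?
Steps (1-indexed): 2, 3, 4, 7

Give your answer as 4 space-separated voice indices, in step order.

Answer: 1 2 0 1

Derivation:
Op 1: note_on(73): voice 0 is free -> assigned | voices=[73 - -]
Op 2: note_on(78): voice 1 is free -> assigned | voices=[73 78 -]
Op 3: note_on(80): voice 2 is free -> assigned | voices=[73 78 80]
Op 4: note_on(86): all voices busy, STEAL voice 0 (pitch 73, oldest) -> assign | voices=[86 78 80]
Op 5: note_off(78): free voice 1 | voices=[86 - 80]
Op 6: note_off(80): free voice 2 | voices=[86 - -]
Op 7: note_on(85): voice 1 is free -> assigned | voices=[86 85 -]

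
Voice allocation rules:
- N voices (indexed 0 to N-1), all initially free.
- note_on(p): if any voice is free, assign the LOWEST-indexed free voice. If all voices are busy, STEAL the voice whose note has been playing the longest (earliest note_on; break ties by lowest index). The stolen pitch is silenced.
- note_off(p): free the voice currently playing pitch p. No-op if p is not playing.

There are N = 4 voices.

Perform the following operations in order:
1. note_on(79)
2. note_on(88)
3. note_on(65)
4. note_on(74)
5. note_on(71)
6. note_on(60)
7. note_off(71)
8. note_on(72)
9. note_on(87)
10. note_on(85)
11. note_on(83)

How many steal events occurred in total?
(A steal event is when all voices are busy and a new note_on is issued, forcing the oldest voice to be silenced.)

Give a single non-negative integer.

Op 1: note_on(79): voice 0 is free -> assigned | voices=[79 - - -]
Op 2: note_on(88): voice 1 is free -> assigned | voices=[79 88 - -]
Op 3: note_on(65): voice 2 is free -> assigned | voices=[79 88 65 -]
Op 4: note_on(74): voice 3 is free -> assigned | voices=[79 88 65 74]
Op 5: note_on(71): all voices busy, STEAL voice 0 (pitch 79, oldest) -> assign | voices=[71 88 65 74]
Op 6: note_on(60): all voices busy, STEAL voice 1 (pitch 88, oldest) -> assign | voices=[71 60 65 74]
Op 7: note_off(71): free voice 0 | voices=[- 60 65 74]
Op 8: note_on(72): voice 0 is free -> assigned | voices=[72 60 65 74]
Op 9: note_on(87): all voices busy, STEAL voice 2 (pitch 65, oldest) -> assign | voices=[72 60 87 74]
Op 10: note_on(85): all voices busy, STEAL voice 3 (pitch 74, oldest) -> assign | voices=[72 60 87 85]
Op 11: note_on(83): all voices busy, STEAL voice 1 (pitch 60, oldest) -> assign | voices=[72 83 87 85]

Answer: 5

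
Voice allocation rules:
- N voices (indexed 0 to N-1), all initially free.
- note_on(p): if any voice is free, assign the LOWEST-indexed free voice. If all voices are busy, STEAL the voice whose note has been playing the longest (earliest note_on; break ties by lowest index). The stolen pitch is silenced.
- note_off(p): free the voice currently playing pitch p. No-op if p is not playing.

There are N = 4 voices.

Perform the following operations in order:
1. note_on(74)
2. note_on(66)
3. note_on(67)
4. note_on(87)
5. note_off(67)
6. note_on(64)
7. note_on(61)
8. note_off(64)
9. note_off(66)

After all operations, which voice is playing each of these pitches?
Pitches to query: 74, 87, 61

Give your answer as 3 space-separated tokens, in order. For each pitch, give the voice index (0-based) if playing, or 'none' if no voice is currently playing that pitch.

Answer: none 3 0

Derivation:
Op 1: note_on(74): voice 0 is free -> assigned | voices=[74 - - -]
Op 2: note_on(66): voice 1 is free -> assigned | voices=[74 66 - -]
Op 3: note_on(67): voice 2 is free -> assigned | voices=[74 66 67 -]
Op 4: note_on(87): voice 3 is free -> assigned | voices=[74 66 67 87]
Op 5: note_off(67): free voice 2 | voices=[74 66 - 87]
Op 6: note_on(64): voice 2 is free -> assigned | voices=[74 66 64 87]
Op 7: note_on(61): all voices busy, STEAL voice 0 (pitch 74, oldest) -> assign | voices=[61 66 64 87]
Op 8: note_off(64): free voice 2 | voices=[61 66 - 87]
Op 9: note_off(66): free voice 1 | voices=[61 - - 87]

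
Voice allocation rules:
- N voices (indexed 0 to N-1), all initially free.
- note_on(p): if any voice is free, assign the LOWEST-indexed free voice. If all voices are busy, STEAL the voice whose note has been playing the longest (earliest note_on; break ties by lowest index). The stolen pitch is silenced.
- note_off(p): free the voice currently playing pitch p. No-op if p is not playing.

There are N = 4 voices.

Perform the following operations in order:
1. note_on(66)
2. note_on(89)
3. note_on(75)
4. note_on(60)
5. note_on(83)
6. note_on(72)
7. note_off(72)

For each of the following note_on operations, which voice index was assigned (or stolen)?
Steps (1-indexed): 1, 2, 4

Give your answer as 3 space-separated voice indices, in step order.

Op 1: note_on(66): voice 0 is free -> assigned | voices=[66 - - -]
Op 2: note_on(89): voice 1 is free -> assigned | voices=[66 89 - -]
Op 3: note_on(75): voice 2 is free -> assigned | voices=[66 89 75 -]
Op 4: note_on(60): voice 3 is free -> assigned | voices=[66 89 75 60]
Op 5: note_on(83): all voices busy, STEAL voice 0 (pitch 66, oldest) -> assign | voices=[83 89 75 60]
Op 6: note_on(72): all voices busy, STEAL voice 1 (pitch 89, oldest) -> assign | voices=[83 72 75 60]
Op 7: note_off(72): free voice 1 | voices=[83 - 75 60]

Answer: 0 1 3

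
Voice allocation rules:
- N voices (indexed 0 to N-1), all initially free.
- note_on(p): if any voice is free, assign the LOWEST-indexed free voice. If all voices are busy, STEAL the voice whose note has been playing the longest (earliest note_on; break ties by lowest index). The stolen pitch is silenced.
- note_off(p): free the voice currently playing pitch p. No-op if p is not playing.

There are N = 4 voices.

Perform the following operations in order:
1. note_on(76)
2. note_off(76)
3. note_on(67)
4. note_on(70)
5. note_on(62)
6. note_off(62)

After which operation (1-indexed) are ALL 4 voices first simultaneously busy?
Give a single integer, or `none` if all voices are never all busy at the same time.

Answer: none

Derivation:
Op 1: note_on(76): voice 0 is free -> assigned | voices=[76 - - -]
Op 2: note_off(76): free voice 0 | voices=[- - - -]
Op 3: note_on(67): voice 0 is free -> assigned | voices=[67 - - -]
Op 4: note_on(70): voice 1 is free -> assigned | voices=[67 70 - -]
Op 5: note_on(62): voice 2 is free -> assigned | voices=[67 70 62 -]
Op 6: note_off(62): free voice 2 | voices=[67 70 - -]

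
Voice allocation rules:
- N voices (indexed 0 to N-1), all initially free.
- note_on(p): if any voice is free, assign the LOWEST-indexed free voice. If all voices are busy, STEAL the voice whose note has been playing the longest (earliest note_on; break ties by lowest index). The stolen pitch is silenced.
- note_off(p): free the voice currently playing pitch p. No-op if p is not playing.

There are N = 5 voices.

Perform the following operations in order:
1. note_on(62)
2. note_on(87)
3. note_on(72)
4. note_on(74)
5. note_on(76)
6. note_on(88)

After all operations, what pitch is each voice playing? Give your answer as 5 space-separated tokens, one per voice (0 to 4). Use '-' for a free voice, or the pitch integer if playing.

Op 1: note_on(62): voice 0 is free -> assigned | voices=[62 - - - -]
Op 2: note_on(87): voice 1 is free -> assigned | voices=[62 87 - - -]
Op 3: note_on(72): voice 2 is free -> assigned | voices=[62 87 72 - -]
Op 4: note_on(74): voice 3 is free -> assigned | voices=[62 87 72 74 -]
Op 5: note_on(76): voice 4 is free -> assigned | voices=[62 87 72 74 76]
Op 6: note_on(88): all voices busy, STEAL voice 0 (pitch 62, oldest) -> assign | voices=[88 87 72 74 76]

Answer: 88 87 72 74 76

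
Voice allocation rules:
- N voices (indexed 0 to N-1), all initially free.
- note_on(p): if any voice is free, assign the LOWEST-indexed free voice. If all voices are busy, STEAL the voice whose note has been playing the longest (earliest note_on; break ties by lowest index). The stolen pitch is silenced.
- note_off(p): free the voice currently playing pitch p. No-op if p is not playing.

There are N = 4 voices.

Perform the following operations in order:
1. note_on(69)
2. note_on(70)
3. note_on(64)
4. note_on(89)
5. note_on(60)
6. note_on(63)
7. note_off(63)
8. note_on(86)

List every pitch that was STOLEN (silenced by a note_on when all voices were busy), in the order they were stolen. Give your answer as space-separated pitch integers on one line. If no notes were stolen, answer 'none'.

Op 1: note_on(69): voice 0 is free -> assigned | voices=[69 - - -]
Op 2: note_on(70): voice 1 is free -> assigned | voices=[69 70 - -]
Op 3: note_on(64): voice 2 is free -> assigned | voices=[69 70 64 -]
Op 4: note_on(89): voice 3 is free -> assigned | voices=[69 70 64 89]
Op 5: note_on(60): all voices busy, STEAL voice 0 (pitch 69, oldest) -> assign | voices=[60 70 64 89]
Op 6: note_on(63): all voices busy, STEAL voice 1 (pitch 70, oldest) -> assign | voices=[60 63 64 89]
Op 7: note_off(63): free voice 1 | voices=[60 - 64 89]
Op 8: note_on(86): voice 1 is free -> assigned | voices=[60 86 64 89]

Answer: 69 70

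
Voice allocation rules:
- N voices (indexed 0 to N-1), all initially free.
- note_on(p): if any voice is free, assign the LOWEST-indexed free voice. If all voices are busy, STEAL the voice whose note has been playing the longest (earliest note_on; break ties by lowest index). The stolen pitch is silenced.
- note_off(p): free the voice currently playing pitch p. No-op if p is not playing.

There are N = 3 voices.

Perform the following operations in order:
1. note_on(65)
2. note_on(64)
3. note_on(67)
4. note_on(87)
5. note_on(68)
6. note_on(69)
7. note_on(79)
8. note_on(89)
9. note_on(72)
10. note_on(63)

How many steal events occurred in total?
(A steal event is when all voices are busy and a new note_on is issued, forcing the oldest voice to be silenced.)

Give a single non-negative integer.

Op 1: note_on(65): voice 0 is free -> assigned | voices=[65 - -]
Op 2: note_on(64): voice 1 is free -> assigned | voices=[65 64 -]
Op 3: note_on(67): voice 2 is free -> assigned | voices=[65 64 67]
Op 4: note_on(87): all voices busy, STEAL voice 0 (pitch 65, oldest) -> assign | voices=[87 64 67]
Op 5: note_on(68): all voices busy, STEAL voice 1 (pitch 64, oldest) -> assign | voices=[87 68 67]
Op 6: note_on(69): all voices busy, STEAL voice 2 (pitch 67, oldest) -> assign | voices=[87 68 69]
Op 7: note_on(79): all voices busy, STEAL voice 0 (pitch 87, oldest) -> assign | voices=[79 68 69]
Op 8: note_on(89): all voices busy, STEAL voice 1 (pitch 68, oldest) -> assign | voices=[79 89 69]
Op 9: note_on(72): all voices busy, STEAL voice 2 (pitch 69, oldest) -> assign | voices=[79 89 72]
Op 10: note_on(63): all voices busy, STEAL voice 0 (pitch 79, oldest) -> assign | voices=[63 89 72]

Answer: 7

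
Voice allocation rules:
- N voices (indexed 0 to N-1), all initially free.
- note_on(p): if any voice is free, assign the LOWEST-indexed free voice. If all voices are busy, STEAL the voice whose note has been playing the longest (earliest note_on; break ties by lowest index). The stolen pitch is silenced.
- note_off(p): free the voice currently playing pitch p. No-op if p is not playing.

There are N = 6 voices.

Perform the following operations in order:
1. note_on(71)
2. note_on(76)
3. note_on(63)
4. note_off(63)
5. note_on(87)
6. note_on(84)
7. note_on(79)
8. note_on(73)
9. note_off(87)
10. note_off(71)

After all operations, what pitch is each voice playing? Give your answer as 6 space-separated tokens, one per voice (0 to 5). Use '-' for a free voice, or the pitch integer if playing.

Answer: - 76 - 84 79 73

Derivation:
Op 1: note_on(71): voice 0 is free -> assigned | voices=[71 - - - - -]
Op 2: note_on(76): voice 1 is free -> assigned | voices=[71 76 - - - -]
Op 3: note_on(63): voice 2 is free -> assigned | voices=[71 76 63 - - -]
Op 4: note_off(63): free voice 2 | voices=[71 76 - - - -]
Op 5: note_on(87): voice 2 is free -> assigned | voices=[71 76 87 - - -]
Op 6: note_on(84): voice 3 is free -> assigned | voices=[71 76 87 84 - -]
Op 7: note_on(79): voice 4 is free -> assigned | voices=[71 76 87 84 79 -]
Op 8: note_on(73): voice 5 is free -> assigned | voices=[71 76 87 84 79 73]
Op 9: note_off(87): free voice 2 | voices=[71 76 - 84 79 73]
Op 10: note_off(71): free voice 0 | voices=[- 76 - 84 79 73]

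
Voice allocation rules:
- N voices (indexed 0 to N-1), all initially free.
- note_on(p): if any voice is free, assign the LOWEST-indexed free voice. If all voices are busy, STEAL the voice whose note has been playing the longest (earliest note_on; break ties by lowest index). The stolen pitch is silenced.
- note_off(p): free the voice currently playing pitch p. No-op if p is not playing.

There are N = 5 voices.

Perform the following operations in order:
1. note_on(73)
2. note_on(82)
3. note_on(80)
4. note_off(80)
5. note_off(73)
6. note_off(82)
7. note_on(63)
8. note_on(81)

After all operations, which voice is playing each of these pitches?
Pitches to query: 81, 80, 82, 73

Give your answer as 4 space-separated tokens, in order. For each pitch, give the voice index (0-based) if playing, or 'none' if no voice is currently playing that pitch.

Op 1: note_on(73): voice 0 is free -> assigned | voices=[73 - - - -]
Op 2: note_on(82): voice 1 is free -> assigned | voices=[73 82 - - -]
Op 3: note_on(80): voice 2 is free -> assigned | voices=[73 82 80 - -]
Op 4: note_off(80): free voice 2 | voices=[73 82 - - -]
Op 5: note_off(73): free voice 0 | voices=[- 82 - - -]
Op 6: note_off(82): free voice 1 | voices=[- - - - -]
Op 7: note_on(63): voice 0 is free -> assigned | voices=[63 - - - -]
Op 8: note_on(81): voice 1 is free -> assigned | voices=[63 81 - - -]

Answer: 1 none none none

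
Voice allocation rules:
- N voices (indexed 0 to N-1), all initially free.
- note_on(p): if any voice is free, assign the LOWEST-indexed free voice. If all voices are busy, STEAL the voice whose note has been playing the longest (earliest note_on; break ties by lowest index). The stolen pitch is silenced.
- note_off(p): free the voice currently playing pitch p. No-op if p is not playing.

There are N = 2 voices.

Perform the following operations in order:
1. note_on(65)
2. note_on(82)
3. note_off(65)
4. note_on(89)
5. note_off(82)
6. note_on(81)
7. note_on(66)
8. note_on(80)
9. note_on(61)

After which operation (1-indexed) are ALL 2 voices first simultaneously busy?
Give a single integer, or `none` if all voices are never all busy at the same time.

Answer: 2

Derivation:
Op 1: note_on(65): voice 0 is free -> assigned | voices=[65 -]
Op 2: note_on(82): voice 1 is free -> assigned | voices=[65 82]
Op 3: note_off(65): free voice 0 | voices=[- 82]
Op 4: note_on(89): voice 0 is free -> assigned | voices=[89 82]
Op 5: note_off(82): free voice 1 | voices=[89 -]
Op 6: note_on(81): voice 1 is free -> assigned | voices=[89 81]
Op 7: note_on(66): all voices busy, STEAL voice 0 (pitch 89, oldest) -> assign | voices=[66 81]
Op 8: note_on(80): all voices busy, STEAL voice 1 (pitch 81, oldest) -> assign | voices=[66 80]
Op 9: note_on(61): all voices busy, STEAL voice 0 (pitch 66, oldest) -> assign | voices=[61 80]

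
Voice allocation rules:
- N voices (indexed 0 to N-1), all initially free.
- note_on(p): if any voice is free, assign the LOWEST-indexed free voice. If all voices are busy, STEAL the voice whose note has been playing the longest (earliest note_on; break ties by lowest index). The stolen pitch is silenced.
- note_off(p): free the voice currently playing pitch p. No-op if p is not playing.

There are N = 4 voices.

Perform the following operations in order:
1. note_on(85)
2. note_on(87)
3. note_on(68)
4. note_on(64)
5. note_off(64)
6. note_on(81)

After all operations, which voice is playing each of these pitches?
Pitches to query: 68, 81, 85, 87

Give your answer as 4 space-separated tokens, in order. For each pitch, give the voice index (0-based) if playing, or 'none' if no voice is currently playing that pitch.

Op 1: note_on(85): voice 0 is free -> assigned | voices=[85 - - -]
Op 2: note_on(87): voice 1 is free -> assigned | voices=[85 87 - -]
Op 3: note_on(68): voice 2 is free -> assigned | voices=[85 87 68 -]
Op 4: note_on(64): voice 3 is free -> assigned | voices=[85 87 68 64]
Op 5: note_off(64): free voice 3 | voices=[85 87 68 -]
Op 6: note_on(81): voice 3 is free -> assigned | voices=[85 87 68 81]

Answer: 2 3 0 1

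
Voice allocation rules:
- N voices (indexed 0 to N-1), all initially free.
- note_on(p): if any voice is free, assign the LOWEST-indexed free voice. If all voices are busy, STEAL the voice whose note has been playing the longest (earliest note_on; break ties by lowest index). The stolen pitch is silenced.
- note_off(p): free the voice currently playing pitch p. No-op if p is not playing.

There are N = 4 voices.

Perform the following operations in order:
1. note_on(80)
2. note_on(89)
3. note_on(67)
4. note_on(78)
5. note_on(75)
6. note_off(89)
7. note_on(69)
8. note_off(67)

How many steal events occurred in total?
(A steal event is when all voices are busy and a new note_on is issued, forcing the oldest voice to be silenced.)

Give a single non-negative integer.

Answer: 1

Derivation:
Op 1: note_on(80): voice 0 is free -> assigned | voices=[80 - - -]
Op 2: note_on(89): voice 1 is free -> assigned | voices=[80 89 - -]
Op 3: note_on(67): voice 2 is free -> assigned | voices=[80 89 67 -]
Op 4: note_on(78): voice 3 is free -> assigned | voices=[80 89 67 78]
Op 5: note_on(75): all voices busy, STEAL voice 0 (pitch 80, oldest) -> assign | voices=[75 89 67 78]
Op 6: note_off(89): free voice 1 | voices=[75 - 67 78]
Op 7: note_on(69): voice 1 is free -> assigned | voices=[75 69 67 78]
Op 8: note_off(67): free voice 2 | voices=[75 69 - 78]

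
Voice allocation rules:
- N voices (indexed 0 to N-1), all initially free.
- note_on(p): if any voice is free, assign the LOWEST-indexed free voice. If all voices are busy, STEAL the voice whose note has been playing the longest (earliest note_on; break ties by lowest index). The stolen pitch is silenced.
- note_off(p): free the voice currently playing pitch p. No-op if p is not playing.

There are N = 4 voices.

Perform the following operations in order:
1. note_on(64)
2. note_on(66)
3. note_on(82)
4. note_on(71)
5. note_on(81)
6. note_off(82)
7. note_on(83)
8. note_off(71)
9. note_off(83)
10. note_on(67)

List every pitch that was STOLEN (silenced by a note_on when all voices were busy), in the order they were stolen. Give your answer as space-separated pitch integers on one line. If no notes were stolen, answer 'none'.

Op 1: note_on(64): voice 0 is free -> assigned | voices=[64 - - -]
Op 2: note_on(66): voice 1 is free -> assigned | voices=[64 66 - -]
Op 3: note_on(82): voice 2 is free -> assigned | voices=[64 66 82 -]
Op 4: note_on(71): voice 3 is free -> assigned | voices=[64 66 82 71]
Op 5: note_on(81): all voices busy, STEAL voice 0 (pitch 64, oldest) -> assign | voices=[81 66 82 71]
Op 6: note_off(82): free voice 2 | voices=[81 66 - 71]
Op 7: note_on(83): voice 2 is free -> assigned | voices=[81 66 83 71]
Op 8: note_off(71): free voice 3 | voices=[81 66 83 -]
Op 9: note_off(83): free voice 2 | voices=[81 66 - -]
Op 10: note_on(67): voice 2 is free -> assigned | voices=[81 66 67 -]

Answer: 64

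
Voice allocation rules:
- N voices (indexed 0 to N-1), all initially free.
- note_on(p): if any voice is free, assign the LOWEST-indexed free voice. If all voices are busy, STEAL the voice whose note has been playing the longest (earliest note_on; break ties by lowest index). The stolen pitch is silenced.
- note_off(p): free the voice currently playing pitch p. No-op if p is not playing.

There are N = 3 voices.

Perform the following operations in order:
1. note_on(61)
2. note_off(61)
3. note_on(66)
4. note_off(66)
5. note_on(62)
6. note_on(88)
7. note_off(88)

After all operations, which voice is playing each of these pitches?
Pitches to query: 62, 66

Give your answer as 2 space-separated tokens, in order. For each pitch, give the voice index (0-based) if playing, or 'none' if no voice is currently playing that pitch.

Answer: 0 none

Derivation:
Op 1: note_on(61): voice 0 is free -> assigned | voices=[61 - -]
Op 2: note_off(61): free voice 0 | voices=[- - -]
Op 3: note_on(66): voice 0 is free -> assigned | voices=[66 - -]
Op 4: note_off(66): free voice 0 | voices=[- - -]
Op 5: note_on(62): voice 0 is free -> assigned | voices=[62 - -]
Op 6: note_on(88): voice 1 is free -> assigned | voices=[62 88 -]
Op 7: note_off(88): free voice 1 | voices=[62 - -]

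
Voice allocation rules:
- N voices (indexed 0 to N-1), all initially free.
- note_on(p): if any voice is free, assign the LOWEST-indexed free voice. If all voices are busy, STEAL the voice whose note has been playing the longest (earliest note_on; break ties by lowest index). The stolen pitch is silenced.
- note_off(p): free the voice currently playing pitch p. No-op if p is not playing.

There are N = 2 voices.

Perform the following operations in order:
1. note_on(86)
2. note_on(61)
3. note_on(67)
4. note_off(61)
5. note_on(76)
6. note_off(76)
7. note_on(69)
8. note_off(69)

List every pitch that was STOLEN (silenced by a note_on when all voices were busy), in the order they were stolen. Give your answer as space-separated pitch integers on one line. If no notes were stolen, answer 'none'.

Answer: 86

Derivation:
Op 1: note_on(86): voice 0 is free -> assigned | voices=[86 -]
Op 2: note_on(61): voice 1 is free -> assigned | voices=[86 61]
Op 3: note_on(67): all voices busy, STEAL voice 0 (pitch 86, oldest) -> assign | voices=[67 61]
Op 4: note_off(61): free voice 1 | voices=[67 -]
Op 5: note_on(76): voice 1 is free -> assigned | voices=[67 76]
Op 6: note_off(76): free voice 1 | voices=[67 -]
Op 7: note_on(69): voice 1 is free -> assigned | voices=[67 69]
Op 8: note_off(69): free voice 1 | voices=[67 -]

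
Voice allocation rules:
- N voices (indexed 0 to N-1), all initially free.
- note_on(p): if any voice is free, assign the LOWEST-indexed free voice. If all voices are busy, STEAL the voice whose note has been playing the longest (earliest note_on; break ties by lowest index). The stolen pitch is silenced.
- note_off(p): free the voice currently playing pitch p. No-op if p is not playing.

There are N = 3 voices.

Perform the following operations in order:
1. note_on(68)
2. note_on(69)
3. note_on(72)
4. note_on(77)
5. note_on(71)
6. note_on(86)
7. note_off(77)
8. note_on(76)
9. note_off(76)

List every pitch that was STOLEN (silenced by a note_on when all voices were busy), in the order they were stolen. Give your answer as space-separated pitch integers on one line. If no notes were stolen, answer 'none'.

Answer: 68 69 72

Derivation:
Op 1: note_on(68): voice 0 is free -> assigned | voices=[68 - -]
Op 2: note_on(69): voice 1 is free -> assigned | voices=[68 69 -]
Op 3: note_on(72): voice 2 is free -> assigned | voices=[68 69 72]
Op 4: note_on(77): all voices busy, STEAL voice 0 (pitch 68, oldest) -> assign | voices=[77 69 72]
Op 5: note_on(71): all voices busy, STEAL voice 1 (pitch 69, oldest) -> assign | voices=[77 71 72]
Op 6: note_on(86): all voices busy, STEAL voice 2 (pitch 72, oldest) -> assign | voices=[77 71 86]
Op 7: note_off(77): free voice 0 | voices=[- 71 86]
Op 8: note_on(76): voice 0 is free -> assigned | voices=[76 71 86]
Op 9: note_off(76): free voice 0 | voices=[- 71 86]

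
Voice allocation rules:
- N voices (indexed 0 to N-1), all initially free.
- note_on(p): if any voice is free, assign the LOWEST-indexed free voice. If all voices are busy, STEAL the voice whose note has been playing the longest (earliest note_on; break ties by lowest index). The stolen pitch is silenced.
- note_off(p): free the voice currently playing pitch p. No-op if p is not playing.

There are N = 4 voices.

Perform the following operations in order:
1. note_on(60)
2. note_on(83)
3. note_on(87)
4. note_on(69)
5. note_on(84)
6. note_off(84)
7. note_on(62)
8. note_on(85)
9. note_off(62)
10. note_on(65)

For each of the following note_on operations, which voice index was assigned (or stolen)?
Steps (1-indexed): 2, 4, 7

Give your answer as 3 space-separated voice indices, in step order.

Answer: 1 3 0

Derivation:
Op 1: note_on(60): voice 0 is free -> assigned | voices=[60 - - -]
Op 2: note_on(83): voice 1 is free -> assigned | voices=[60 83 - -]
Op 3: note_on(87): voice 2 is free -> assigned | voices=[60 83 87 -]
Op 4: note_on(69): voice 3 is free -> assigned | voices=[60 83 87 69]
Op 5: note_on(84): all voices busy, STEAL voice 0 (pitch 60, oldest) -> assign | voices=[84 83 87 69]
Op 6: note_off(84): free voice 0 | voices=[- 83 87 69]
Op 7: note_on(62): voice 0 is free -> assigned | voices=[62 83 87 69]
Op 8: note_on(85): all voices busy, STEAL voice 1 (pitch 83, oldest) -> assign | voices=[62 85 87 69]
Op 9: note_off(62): free voice 0 | voices=[- 85 87 69]
Op 10: note_on(65): voice 0 is free -> assigned | voices=[65 85 87 69]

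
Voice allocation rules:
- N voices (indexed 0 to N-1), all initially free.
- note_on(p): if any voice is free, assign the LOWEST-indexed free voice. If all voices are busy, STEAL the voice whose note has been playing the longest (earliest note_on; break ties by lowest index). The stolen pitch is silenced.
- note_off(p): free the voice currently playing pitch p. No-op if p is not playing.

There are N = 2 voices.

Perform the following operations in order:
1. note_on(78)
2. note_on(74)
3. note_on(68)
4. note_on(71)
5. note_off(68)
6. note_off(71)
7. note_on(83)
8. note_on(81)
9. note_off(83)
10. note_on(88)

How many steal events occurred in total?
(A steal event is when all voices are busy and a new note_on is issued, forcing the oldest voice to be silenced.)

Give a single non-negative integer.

Op 1: note_on(78): voice 0 is free -> assigned | voices=[78 -]
Op 2: note_on(74): voice 1 is free -> assigned | voices=[78 74]
Op 3: note_on(68): all voices busy, STEAL voice 0 (pitch 78, oldest) -> assign | voices=[68 74]
Op 4: note_on(71): all voices busy, STEAL voice 1 (pitch 74, oldest) -> assign | voices=[68 71]
Op 5: note_off(68): free voice 0 | voices=[- 71]
Op 6: note_off(71): free voice 1 | voices=[- -]
Op 7: note_on(83): voice 0 is free -> assigned | voices=[83 -]
Op 8: note_on(81): voice 1 is free -> assigned | voices=[83 81]
Op 9: note_off(83): free voice 0 | voices=[- 81]
Op 10: note_on(88): voice 0 is free -> assigned | voices=[88 81]

Answer: 2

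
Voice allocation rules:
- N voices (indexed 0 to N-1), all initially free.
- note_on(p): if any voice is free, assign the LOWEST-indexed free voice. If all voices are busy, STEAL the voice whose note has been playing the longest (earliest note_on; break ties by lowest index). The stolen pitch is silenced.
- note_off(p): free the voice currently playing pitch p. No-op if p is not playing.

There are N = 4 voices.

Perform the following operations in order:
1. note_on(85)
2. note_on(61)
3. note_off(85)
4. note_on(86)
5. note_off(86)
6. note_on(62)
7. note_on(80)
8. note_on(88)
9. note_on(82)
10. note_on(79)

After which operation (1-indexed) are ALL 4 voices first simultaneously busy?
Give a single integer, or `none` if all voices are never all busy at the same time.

Op 1: note_on(85): voice 0 is free -> assigned | voices=[85 - - -]
Op 2: note_on(61): voice 1 is free -> assigned | voices=[85 61 - -]
Op 3: note_off(85): free voice 0 | voices=[- 61 - -]
Op 4: note_on(86): voice 0 is free -> assigned | voices=[86 61 - -]
Op 5: note_off(86): free voice 0 | voices=[- 61 - -]
Op 6: note_on(62): voice 0 is free -> assigned | voices=[62 61 - -]
Op 7: note_on(80): voice 2 is free -> assigned | voices=[62 61 80 -]
Op 8: note_on(88): voice 3 is free -> assigned | voices=[62 61 80 88]
Op 9: note_on(82): all voices busy, STEAL voice 1 (pitch 61, oldest) -> assign | voices=[62 82 80 88]
Op 10: note_on(79): all voices busy, STEAL voice 0 (pitch 62, oldest) -> assign | voices=[79 82 80 88]

Answer: 8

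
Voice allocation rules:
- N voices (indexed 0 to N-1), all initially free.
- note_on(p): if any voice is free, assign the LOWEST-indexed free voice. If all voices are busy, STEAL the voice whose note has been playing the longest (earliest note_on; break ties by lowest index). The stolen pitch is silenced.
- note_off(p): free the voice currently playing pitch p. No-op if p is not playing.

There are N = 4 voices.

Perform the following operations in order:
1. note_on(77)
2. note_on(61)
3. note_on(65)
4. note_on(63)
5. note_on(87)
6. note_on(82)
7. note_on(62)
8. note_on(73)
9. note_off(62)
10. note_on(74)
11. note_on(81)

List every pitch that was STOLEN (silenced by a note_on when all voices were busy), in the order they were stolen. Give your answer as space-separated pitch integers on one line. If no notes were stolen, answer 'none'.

Answer: 77 61 65 63 87

Derivation:
Op 1: note_on(77): voice 0 is free -> assigned | voices=[77 - - -]
Op 2: note_on(61): voice 1 is free -> assigned | voices=[77 61 - -]
Op 3: note_on(65): voice 2 is free -> assigned | voices=[77 61 65 -]
Op 4: note_on(63): voice 3 is free -> assigned | voices=[77 61 65 63]
Op 5: note_on(87): all voices busy, STEAL voice 0 (pitch 77, oldest) -> assign | voices=[87 61 65 63]
Op 6: note_on(82): all voices busy, STEAL voice 1 (pitch 61, oldest) -> assign | voices=[87 82 65 63]
Op 7: note_on(62): all voices busy, STEAL voice 2 (pitch 65, oldest) -> assign | voices=[87 82 62 63]
Op 8: note_on(73): all voices busy, STEAL voice 3 (pitch 63, oldest) -> assign | voices=[87 82 62 73]
Op 9: note_off(62): free voice 2 | voices=[87 82 - 73]
Op 10: note_on(74): voice 2 is free -> assigned | voices=[87 82 74 73]
Op 11: note_on(81): all voices busy, STEAL voice 0 (pitch 87, oldest) -> assign | voices=[81 82 74 73]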